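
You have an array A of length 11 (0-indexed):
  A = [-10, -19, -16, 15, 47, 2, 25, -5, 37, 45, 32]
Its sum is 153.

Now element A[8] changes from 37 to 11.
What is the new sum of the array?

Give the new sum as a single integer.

Answer: 127

Derivation:
Old value at index 8: 37
New value at index 8: 11
Delta = 11 - 37 = -26
New sum = old_sum + delta = 153 + (-26) = 127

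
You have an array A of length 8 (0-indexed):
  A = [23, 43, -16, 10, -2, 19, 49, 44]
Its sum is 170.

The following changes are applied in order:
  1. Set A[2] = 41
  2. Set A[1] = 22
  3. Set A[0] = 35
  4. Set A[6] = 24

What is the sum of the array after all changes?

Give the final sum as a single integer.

Answer: 193

Derivation:
Initial sum: 170
Change 1: A[2] -16 -> 41, delta = 57, sum = 227
Change 2: A[1] 43 -> 22, delta = -21, sum = 206
Change 3: A[0] 23 -> 35, delta = 12, sum = 218
Change 4: A[6] 49 -> 24, delta = -25, sum = 193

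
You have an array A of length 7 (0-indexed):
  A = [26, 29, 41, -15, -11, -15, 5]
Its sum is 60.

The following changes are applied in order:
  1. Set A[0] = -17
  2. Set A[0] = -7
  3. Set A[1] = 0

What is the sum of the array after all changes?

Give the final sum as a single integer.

Initial sum: 60
Change 1: A[0] 26 -> -17, delta = -43, sum = 17
Change 2: A[0] -17 -> -7, delta = 10, sum = 27
Change 3: A[1] 29 -> 0, delta = -29, sum = -2

Answer: -2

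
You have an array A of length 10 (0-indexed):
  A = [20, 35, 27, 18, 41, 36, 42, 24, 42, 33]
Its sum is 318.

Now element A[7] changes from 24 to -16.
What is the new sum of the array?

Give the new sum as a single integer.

Old value at index 7: 24
New value at index 7: -16
Delta = -16 - 24 = -40
New sum = old_sum + delta = 318 + (-40) = 278

Answer: 278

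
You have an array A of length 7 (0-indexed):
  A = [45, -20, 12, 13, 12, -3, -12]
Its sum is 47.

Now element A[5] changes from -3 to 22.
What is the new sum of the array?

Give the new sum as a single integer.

Old value at index 5: -3
New value at index 5: 22
Delta = 22 - -3 = 25
New sum = old_sum + delta = 47 + (25) = 72

Answer: 72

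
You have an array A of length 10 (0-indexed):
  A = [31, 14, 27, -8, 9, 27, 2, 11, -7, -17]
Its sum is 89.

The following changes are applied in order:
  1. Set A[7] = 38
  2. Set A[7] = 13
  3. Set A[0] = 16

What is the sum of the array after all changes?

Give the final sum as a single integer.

Initial sum: 89
Change 1: A[7] 11 -> 38, delta = 27, sum = 116
Change 2: A[7] 38 -> 13, delta = -25, sum = 91
Change 3: A[0] 31 -> 16, delta = -15, sum = 76

Answer: 76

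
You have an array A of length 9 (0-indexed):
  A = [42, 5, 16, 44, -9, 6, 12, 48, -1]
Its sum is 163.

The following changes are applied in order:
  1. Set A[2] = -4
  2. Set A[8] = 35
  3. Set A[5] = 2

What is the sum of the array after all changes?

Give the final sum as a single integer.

Initial sum: 163
Change 1: A[2] 16 -> -4, delta = -20, sum = 143
Change 2: A[8] -1 -> 35, delta = 36, sum = 179
Change 3: A[5] 6 -> 2, delta = -4, sum = 175

Answer: 175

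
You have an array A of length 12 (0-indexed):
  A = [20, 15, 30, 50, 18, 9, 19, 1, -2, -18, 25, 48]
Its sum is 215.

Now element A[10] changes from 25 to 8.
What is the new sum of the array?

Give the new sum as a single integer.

Old value at index 10: 25
New value at index 10: 8
Delta = 8 - 25 = -17
New sum = old_sum + delta = 215 + (-17) = 198

Answer: 198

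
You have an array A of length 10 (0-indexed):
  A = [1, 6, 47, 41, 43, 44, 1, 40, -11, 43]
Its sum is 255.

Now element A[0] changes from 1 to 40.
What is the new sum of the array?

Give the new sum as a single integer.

Old value at index 0: 1
New value at index 0: 40
Delta = 40 - 1 = 39
New sum = old_sum + delta = 255 + (39) = 294

Answer: 294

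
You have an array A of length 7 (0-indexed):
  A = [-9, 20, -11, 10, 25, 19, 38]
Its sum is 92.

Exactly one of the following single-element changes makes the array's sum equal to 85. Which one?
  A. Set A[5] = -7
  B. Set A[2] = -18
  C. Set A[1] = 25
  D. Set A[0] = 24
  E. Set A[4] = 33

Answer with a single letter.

Option A: A[5] 19->-7, delta=-26, new_sum=92+(-26)=66
Option B: A[2] -11->-18, delta=-7, new_sum=92+(-7)=85 <-- matches target
Option C: A[1] 20->25, delta=5, new_sum=92+(5)=97
Option D: A[0] -9->24, delta=33, new_sum=92+(33)=125
Option E: A[4] 25->33, delta=8, new_sum=92+(8)=100

Answer: B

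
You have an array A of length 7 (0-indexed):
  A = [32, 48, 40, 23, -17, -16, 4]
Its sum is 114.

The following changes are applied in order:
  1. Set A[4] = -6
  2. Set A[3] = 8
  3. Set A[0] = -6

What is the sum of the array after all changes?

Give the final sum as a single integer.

Initial sum: 114
Change 1: A[4] -17 -> -6, delta = 11, sum = 125
Change 2: A[3] 23 -> 8, delta = -15, sum = 110
Change 3: A[0] 32 -> -6, delta = -38, sum = 72

Answer: 72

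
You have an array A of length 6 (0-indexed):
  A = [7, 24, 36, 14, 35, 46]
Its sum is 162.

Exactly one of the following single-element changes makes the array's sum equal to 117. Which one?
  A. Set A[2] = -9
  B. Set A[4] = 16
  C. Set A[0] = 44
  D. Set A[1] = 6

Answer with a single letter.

Option A: A[2] 36->-9, delta=-45, new_sum=162+(-45)=117 <-- matches target
Option B: A[4] 35->16, delta=-19, new_sum=162+(-19)=143
Option C: A[0] 7->44, delta=37, new_sum=162+(37)=199
Option D: A[1] 24->6, delta=-18, new_sum=162+(-18)=144

Answer: A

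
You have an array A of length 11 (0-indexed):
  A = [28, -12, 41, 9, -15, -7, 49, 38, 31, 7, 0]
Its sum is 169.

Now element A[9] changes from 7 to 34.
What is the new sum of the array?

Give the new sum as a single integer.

Old value at index 9: 7
New value at index 9: 34
Delta = 34 - 7 = 27
New sum = old_sum + delta = 169 + (27) = 196

Answer: 196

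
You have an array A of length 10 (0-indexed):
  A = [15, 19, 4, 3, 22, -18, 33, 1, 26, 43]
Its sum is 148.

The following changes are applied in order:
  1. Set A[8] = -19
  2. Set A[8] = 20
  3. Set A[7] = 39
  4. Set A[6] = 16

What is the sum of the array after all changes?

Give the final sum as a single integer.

Initial sum: 148
Change 1: A[8] 26 -> -19, delta = -45, sum = 103
Change 2: A[8] -19 -> 20, delta = 39, sum = 142
Change 3: A[7] 1 -> 39, delta = 38, sum = 180
Change 4: A[6] 33 -> 16, delta = -17, sum = 163

Answer: 163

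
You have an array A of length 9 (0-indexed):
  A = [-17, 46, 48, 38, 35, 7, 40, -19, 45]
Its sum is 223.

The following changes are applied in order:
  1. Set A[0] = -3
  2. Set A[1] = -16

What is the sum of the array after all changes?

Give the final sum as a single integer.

Initial sum: 223
Change 1: A[0] -17 -> -3, delta = 14, sum = 237
Change 2: A[1] 46 -> -16, delta = -62, sum = 175

Answer: 175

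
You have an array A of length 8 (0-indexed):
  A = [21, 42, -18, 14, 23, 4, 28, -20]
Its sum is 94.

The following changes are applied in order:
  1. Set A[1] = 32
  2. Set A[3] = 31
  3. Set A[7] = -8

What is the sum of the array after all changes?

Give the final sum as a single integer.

Initial sum: 94
Change 1: A[1] 42 -> 32, delta = -10, sum = 84
Change 2: A[3] 14 -> 31, delta = 17, sum = 101
Change 3: A[7] -20 -> -8, delta = 12, sum = 113

Answer: 113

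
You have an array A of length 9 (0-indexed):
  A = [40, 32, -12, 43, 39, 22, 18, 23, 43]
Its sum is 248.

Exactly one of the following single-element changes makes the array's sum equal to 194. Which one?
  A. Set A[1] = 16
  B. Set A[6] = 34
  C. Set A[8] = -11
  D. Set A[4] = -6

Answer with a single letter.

Option A: A[1] 32->16, delta=-16, new_sum=248+(-16)=232
Option B: A[6] 18->34, delta=16, new_sum=248+(16)=264
Option C: A[8] 43->-11, delta=-54, new_sum=248+(-54)=194 <-- matches target
Option D: A[4] 39->-6, delta=-45, new_sum=248+(-45)=203

Answer: C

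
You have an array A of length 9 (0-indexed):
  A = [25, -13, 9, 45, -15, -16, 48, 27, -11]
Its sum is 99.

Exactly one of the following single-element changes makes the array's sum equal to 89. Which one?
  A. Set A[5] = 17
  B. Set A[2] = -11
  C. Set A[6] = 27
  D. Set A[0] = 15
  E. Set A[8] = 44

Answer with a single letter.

Answer: D

Derivation:
Option A: A[5] -16->17, delta=33, new_sum=99+(33)=132
Option B: A[2] 9->-11, delta=-20, new_sum=99+(-20)=79
Option C: A[6] 48->27, delta=-21, new_sum=99+(-21)=78
Option D: A[0] 25->15, delta=-10, new_sum=99+(-10)=89 <-- matches target
Option E: A[8] -11->44, delta=55, new_sum=99+(55)=154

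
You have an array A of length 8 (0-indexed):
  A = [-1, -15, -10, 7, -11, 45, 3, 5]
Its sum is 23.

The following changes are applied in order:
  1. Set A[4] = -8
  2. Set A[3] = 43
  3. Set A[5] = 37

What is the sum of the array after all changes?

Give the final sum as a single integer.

Initial sum: 23
Change 1: A[4] -11 -> -8, delta = 3, sum = 26
Change 2: A[3] 7 -> 43, delta = 36, sum = 62
Change 3: A[5] 45 -> 37, delta = -8, sum = 54

Answer: 54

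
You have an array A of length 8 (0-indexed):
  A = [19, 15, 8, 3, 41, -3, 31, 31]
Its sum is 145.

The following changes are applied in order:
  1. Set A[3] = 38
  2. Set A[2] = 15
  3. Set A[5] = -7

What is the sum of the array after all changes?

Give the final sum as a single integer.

Initial sum: 145
Change 1: A[3] 3 -> 38, delta = 35, sum = 180
Change 2: A[2] 8 -> 15, delta = 7, sum = 187
Change 3: A[5] -3 -> -7, delta = -4, sum = 183

Answer: 183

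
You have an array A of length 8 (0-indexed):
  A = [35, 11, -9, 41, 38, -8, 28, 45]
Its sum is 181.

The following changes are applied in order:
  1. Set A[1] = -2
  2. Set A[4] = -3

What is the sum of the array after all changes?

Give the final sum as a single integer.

Initial sum: 181
Change 1: A[1] 11 -> -2, delta = -13, sum = 168
Change 2: A[4] 38 -> -3, delta = -41, sum = 127

Answer: 127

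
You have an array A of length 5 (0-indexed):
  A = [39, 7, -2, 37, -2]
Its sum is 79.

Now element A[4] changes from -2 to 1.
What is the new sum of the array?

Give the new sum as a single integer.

Old value at index 4: -2
New value at index 4: 1
Delta = 1 - -2 = 3
New sum = old_sum + delta = 79 + (3) = 82

Answer: 82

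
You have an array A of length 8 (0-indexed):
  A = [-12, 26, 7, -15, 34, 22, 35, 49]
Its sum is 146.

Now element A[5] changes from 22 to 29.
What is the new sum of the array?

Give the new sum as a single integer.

Old value at index 5: 22
New value at index 5: 29
Delta = 29 - 22 = 7
New sum = old_sum + delta = 146 + (7) = 153

Answer: 153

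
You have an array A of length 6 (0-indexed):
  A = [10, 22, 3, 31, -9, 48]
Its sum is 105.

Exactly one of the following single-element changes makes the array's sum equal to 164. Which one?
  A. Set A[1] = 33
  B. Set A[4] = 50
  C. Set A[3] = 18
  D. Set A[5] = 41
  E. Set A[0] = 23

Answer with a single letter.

Option A: A[1] 22->33, delta=11, new_sum=105+(11)=116
Option B: A[4] -9->50, delta=59, new_sum=105+(59)=164 <-- matches target
Option C: A[3] 31->18, delta=-13, new_sum=105+(-13)=92
Option D: A[5] 48->41, delta=-7, new_sum=105+(-7)=98
Option E: A[0] 10->23, delta=13, new_sum=105+(13)=118

Answer: B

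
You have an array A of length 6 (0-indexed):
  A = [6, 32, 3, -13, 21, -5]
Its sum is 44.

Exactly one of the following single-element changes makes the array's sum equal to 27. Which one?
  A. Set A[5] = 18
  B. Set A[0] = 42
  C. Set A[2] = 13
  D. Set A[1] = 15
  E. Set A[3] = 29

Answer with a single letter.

Option A: A[5] -5->18, delta=23, new_sum=44+(23)=67
Option B: A[0] 6->42, delta=36, new_sum=44+(36)=80
Option C: A[2] 3->13, delta=10, new_sum=44+(10)=54
Option D: A[1] 32->15, delta=-17, new_sum=44+(-17)=27 <-- matches target
Option E: A[3] -13->29, delta=42, new_sum=44+(42)=86

Answer: D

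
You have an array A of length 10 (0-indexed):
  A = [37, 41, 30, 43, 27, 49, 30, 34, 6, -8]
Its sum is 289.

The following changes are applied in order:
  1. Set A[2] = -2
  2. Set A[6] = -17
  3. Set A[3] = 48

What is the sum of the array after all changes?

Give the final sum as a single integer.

Answer: 215

Derivation:
Initial sum: 289
Change 1: A[2] 30 -> -2, delta = -32, sum = 257
Change 2: A[6] 30 -> -17, delta = -47, sum = 210
Change 3: A[3] 43 -> 48, delta = 5, sum = 215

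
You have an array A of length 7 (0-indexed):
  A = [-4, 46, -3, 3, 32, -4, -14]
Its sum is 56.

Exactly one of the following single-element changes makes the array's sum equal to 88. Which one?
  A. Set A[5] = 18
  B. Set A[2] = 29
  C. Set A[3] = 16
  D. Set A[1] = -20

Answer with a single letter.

Answer: B

Derivation:
Option A: A[5] -4->18, delta=22, new_sum=56+(22)=78
Option B: A[2] -3->29, delta=32, new_sum=56+(32)=88 <-- matches target
Option C: A[3] 3->16, delta=13, new_sum=56+(13)=69
Option D: A[1] 46->-20, delta=-66, new_sum=56+(-66)=-10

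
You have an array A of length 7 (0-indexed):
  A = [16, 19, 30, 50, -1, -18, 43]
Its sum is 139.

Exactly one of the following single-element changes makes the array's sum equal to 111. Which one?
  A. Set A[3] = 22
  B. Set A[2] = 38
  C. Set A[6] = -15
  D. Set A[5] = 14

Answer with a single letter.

Option A: A[3] 50->22, delta=-28, new_sum=139+(-28)=111 <-- matches target
Option B: A[2] 30->38, delta=8, new_sum=139+(8)=147
Option C: A[6] 43->-15, delta=-58, new_sum=139+(-58)=81
Option D: A[5] -18->14, delta=32, new_sum=139+(32)=171

Answer: A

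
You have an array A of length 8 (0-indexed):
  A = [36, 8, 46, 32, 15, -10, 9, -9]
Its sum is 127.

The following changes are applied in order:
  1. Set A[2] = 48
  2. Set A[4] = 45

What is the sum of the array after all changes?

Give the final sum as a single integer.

Answer: 159

Derivation:
Initial sum: 127
Change 1: A[2] 46 -> 48, delta = 2, sum = 129
Change 2: A[4] 15 -> 45, delta = 30, sum = 159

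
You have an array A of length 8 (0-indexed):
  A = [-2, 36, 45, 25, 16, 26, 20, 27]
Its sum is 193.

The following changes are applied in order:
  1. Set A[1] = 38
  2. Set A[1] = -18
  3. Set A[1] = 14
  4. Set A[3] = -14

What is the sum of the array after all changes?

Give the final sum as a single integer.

Answer: 132

Derivation:
Initial sum: 193
Change 1: A[1] 36 -> 38, delta = 2, sum = 195
Change 2: A[1] 38 -> -18, delta = -56, sum = 139
Change 3: A[1] -18 -> 14, delta = 32, sum = 171
Change 4: A[3] 25 -> -14, delta = -39, sum = 132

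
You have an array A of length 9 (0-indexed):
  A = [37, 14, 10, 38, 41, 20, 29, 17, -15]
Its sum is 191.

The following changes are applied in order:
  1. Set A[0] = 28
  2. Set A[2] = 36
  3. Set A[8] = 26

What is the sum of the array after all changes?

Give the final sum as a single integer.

Answer: 249

Derivation:
Initial sum: 191
Change 1: A[0] 37 -> 28, delta = -9, sum = 182
Change 2: A[2] 10 -> 36, delta = 26, sum = 208
Change 3: A[8] -15 -> 26, delta = 41, sum = 249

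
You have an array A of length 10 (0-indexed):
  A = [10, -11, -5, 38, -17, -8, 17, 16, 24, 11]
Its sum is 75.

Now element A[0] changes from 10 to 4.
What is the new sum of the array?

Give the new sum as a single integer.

Answer: 69

Derivation:
Old value at index 0: 10
New value at index 0: 4
Delta = 4 - 10 = -6
New sum = old_sum + delta = 75 + (-6) = 69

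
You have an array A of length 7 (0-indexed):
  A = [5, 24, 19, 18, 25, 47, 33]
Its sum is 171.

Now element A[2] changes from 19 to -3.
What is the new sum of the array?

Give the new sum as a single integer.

Answer: 149

Derivation:
Old value at index 2: 19
New value at index 2: -3
Delta = -3 - 19 = -22
New sum = old_sum + delta = 171 + (-22) = 149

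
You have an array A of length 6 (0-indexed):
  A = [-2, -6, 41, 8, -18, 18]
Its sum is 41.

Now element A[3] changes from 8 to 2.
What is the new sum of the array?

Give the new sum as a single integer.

Old value at index 3: 8
New value at index 3: 2
Delta = 2 - 8 = -6
New sum = old_sum + delta = 41 + (-6) = 35

Answer: 35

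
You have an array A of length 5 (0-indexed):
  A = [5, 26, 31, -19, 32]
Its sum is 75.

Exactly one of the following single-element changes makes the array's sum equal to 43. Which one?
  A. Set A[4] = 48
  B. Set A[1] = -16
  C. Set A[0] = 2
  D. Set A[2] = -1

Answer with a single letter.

Option A: A[4] 32->48, delta=16, new_sum=75+(16)=91
Option B: A[1] 26->-16, delta=-42, new_sum=75+(-42)=33
Option C: A[0] 5->2, delta=-3, new_sum=75+(-3)=72
Option D: A[2] 31->-1, delta=-32, new_sum=75+(-32)=43 <-- matches target

Answer: D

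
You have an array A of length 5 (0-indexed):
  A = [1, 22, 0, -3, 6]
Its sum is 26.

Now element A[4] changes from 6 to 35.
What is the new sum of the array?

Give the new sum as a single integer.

Answer: 55

Derivation:
Old value at index 4: 6
New value at index 4: 35
Delta = 35 - 6 = 29
New sum = old_sum + delta = 26 + (29) = 55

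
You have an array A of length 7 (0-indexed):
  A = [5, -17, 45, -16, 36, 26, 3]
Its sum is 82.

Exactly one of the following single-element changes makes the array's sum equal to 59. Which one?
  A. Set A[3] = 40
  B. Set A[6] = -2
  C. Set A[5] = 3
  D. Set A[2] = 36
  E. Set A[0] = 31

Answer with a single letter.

Option A: A[3] -16->40, delta=56, new_sum=82+(56)=138
Option B: A[6] 3->-2, delta=-5, new_sum=82+(-5)=77
Option C: A[5] 26->3, delta=-23, new_sum=82+(-23)=59 <-- matches target
Option D: A[2] 45->36, delta=-9, new_sum=82+(-9)=73
Option E: A[0] 5->31, delta=26, new_sum=82+(26)=108

Answer: C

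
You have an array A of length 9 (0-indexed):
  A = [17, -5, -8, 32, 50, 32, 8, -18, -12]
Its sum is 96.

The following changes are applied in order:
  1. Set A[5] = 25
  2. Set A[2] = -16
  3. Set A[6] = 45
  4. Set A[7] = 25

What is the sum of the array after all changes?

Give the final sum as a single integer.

Answer: 161

Derivation:
Initial sum: 96
Change 1: A[5] 32 -> 25, delta = -7, sum = 89
Change 2: A[2] -8 -> -16, delta = -8, sum = 81
Change 3: A[6] 8 -> 45, delta = 37, sum = 118
Change 4: A[7] -18 -> 25, delta = 43, sum = 161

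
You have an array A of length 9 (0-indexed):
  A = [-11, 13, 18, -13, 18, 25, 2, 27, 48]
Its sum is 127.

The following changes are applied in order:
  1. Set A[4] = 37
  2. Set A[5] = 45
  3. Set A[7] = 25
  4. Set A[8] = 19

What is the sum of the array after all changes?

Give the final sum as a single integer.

Initial sum: 127
Change 1: A[4] 18 -> 37, delta = 19, sum = 146
Change 2: A[5] 25 -> 45, delta = 20, sum = 166
Change 3: A[7] 27 -> 25, delta = -2, sum = 164
Change 4: A[8] 48 -> 19, delta = -29, sum = 135

Answer: 135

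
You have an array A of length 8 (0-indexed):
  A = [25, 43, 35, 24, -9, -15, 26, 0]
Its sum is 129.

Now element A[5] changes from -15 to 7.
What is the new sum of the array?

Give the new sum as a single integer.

Old value at index 5: -15
New value at index 5: 7
Delta = 7 - -15 = 22
New sum = old_sum + delta = 129 + (22) = 151

Answer: 151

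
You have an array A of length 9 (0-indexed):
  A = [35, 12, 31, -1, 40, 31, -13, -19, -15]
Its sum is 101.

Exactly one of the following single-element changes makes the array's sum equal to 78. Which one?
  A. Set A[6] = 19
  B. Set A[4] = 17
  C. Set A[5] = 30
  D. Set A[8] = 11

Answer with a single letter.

Option A: A[6] -13->19, delta=32, new_sum=101+(32)=133
Option B: A[4] 40->17, delta=-23, new_sum=101+(-23)=78 <-- matches target
Option C: A[5] 31->30, delta=-1, new_sum=101+(-1)=100
Option D: A[8] -15->11, delta=26, new_sum=101+(26)=127

Answer: B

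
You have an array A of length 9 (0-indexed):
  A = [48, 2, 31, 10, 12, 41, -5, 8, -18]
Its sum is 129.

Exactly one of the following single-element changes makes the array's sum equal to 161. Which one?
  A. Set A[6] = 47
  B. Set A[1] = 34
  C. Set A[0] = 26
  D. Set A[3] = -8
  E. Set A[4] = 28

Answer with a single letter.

Option A: A[6] -5->47, delta=52, new_sum=129+(52)=181
Option B: A[1] 2->34, delta=32, new_sum=129+(32)=161 <-- matches target
Option C: A[0] 48->26, delta=-22, new_sum=129+(-22)=107
Option D: A[3] 10->-8, delta=-18, new_sum=129+(-18)=111
Option E: A[4] 12->28, delta=16, new_sum=129+(16)=145

Answer: B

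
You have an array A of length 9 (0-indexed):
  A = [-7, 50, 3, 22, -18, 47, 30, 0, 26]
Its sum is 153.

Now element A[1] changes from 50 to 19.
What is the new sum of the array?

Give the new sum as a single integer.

Answer: 122

Derivation:
Old value at index 1: 50
New value at index 1: 19
Delta = 19 - 50 = -31
New sum = old_sum + delta = 153 + (-31) = 122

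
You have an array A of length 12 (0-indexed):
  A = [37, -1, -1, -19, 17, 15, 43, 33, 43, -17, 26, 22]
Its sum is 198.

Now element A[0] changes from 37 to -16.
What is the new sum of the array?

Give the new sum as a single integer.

Answer: 145

Derivation:
Old value at index 0: 37
New value at index 0: -16
Delta = -16 - 37 = -53
New sum = old_sum + delta = 198 + (-53) = 145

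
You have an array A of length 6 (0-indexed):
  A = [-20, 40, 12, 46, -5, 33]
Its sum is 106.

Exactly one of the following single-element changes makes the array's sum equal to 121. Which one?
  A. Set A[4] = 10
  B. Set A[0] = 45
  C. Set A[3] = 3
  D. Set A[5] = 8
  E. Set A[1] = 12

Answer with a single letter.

Answer: A

Derivation:
Option A: A[4] -5->10, delta=15, new_sum=106+(15)=121 <-- matches target
Option B: A[0] -20->45, delta=65, new_sum=106+(65)=171
Option C: A[3] 46->3, delta=-43, new_sum=106+(-43)=63
Option D: A[5] 33->8, delta=-25, new_sum=106+(-25)=81
Option E: A[1] 40->12, delta=-28, new_sum=106+(-28)=78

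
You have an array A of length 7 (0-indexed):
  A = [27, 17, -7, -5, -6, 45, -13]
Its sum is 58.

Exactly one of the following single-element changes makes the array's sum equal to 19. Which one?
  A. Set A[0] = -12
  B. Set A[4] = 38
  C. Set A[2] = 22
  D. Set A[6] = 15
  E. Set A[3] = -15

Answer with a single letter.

Option A: A[0] 27->-12, delta=-39, new_sum=58+(-39)=19 <-- matches target
Option B: A[4] -6->38, delta=44, new_sum=58+(44)=102
Option C: A[2] -7->22, delta=29, new_sum=58+(29)=87
Option D: A[6] -13->15, delta=28, new_sum=58+(28)=86
Option E: A[3] -5->-15, delta=-10, new_sum=58+(-10)=48

Answer: A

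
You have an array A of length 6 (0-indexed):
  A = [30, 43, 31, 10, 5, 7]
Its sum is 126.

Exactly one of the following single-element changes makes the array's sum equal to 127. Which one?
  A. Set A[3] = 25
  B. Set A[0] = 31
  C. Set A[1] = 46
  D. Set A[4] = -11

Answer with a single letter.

Option A: A[3] 10->25, delta=15, new_sum=126+(15)=141
Option B: A[0] 30->31, delta=1, new_sum=126+(1)=127 <-- matches target
Option C: A[1] 43->46, delta=3, new_sum=126+(3)=129
Option D: A[4] 5->-11, delta=-16, new_sum=126+(-16)=110

Answer: B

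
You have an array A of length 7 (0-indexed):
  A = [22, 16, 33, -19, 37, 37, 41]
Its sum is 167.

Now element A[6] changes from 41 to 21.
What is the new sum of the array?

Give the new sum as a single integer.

Answer: 147

Derivation:
Old value at index 6: 41
New value at index 6: 21
Delta = 21 - 41 = -20
New sum = old_sum + delta = 167 + (-20) = 147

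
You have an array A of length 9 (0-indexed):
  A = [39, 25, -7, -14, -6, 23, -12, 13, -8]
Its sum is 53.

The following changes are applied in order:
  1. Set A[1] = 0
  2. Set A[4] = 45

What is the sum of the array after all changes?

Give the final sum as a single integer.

Initial sum: 53
Change 1: A[1] 25 -> 0, delta = -25, sum = 28
Change 2: A[4] -6 -> 45, delta = 51, sum = 79

Answer: 79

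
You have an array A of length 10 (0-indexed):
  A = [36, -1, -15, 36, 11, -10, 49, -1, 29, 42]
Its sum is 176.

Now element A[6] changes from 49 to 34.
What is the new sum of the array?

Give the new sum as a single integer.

Answer: 161

Derivation:
Old value at index 6: 49
New value at index 6: 34
Delta = 34 - 49 = -15
New sum = old_sum + delta = 176 + (-15) = 161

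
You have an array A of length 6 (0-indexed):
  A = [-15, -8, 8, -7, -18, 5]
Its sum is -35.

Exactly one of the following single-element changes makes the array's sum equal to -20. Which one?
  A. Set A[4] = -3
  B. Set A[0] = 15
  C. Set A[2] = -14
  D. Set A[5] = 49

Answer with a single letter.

Answer: A

Derivation:
Option A: A[4] -18->-3, delta=15, new_sum=-35+(15)=-20 <-- matches target
Option B: A[0] -15->15, delta=30, new_sum=-35+(30)=-5
Option C: A[2] 8->-14, delta=-22, new_sum=-35+(-22)=-57
Option D: A[5] 5->49, delta=44, new_sum=-35+(44)=9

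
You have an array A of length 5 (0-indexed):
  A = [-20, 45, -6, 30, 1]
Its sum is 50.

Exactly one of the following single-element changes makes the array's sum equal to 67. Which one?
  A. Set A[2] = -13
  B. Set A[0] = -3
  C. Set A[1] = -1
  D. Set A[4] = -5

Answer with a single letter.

Answer: B

Derivation:
Option A: A[2] -6->-13, delta=-7, new_sum=50+(-7)=43
Option B: A[0] -20->-3, delta=17, new_sum=50+(17)=67 <-- matches target
Option C: A[1] 45->-1, delta=-46, new_sum=50+(-46)=4
Option D: A[4] 1->-5, delta=-6, new_sum=50+(-6)=44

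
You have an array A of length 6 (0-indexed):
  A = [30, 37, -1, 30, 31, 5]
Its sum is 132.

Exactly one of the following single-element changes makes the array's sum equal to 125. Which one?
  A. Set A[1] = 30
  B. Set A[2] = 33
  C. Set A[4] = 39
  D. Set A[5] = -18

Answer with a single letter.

Answer: A

Derivation:
Option A: A[1] 37->30, delta=-7, new_sum=132+(-7)=125 <-- matches target
Option B: A[2] -1->33, delta=34, new_sum=132+(34)=166
Option C: A[4] 31->39, delta=8, new_sum=132+(8)=140
Option D: A[5] 5->-18, delta=-23, new_sum=132+(-23)=109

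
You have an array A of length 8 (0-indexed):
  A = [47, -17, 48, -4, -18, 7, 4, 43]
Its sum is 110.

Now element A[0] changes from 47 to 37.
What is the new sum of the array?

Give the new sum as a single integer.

Answer: 100

Derivation:
Old value at index 0: 47
New value at index 0: 37
Delta = 37 - 47 = -10
New sum = old_sum + delta = 110 + (-10) = 100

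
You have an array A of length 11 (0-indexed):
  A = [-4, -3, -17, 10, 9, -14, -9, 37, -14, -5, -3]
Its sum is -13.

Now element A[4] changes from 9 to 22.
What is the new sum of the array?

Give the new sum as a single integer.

Answer: 0

Derivation:
Old value at index 4: 9
New value at index 4: 22
Delta = 22 - 9 = 13
New sum = old_sum + delta = -13 + (13) = 0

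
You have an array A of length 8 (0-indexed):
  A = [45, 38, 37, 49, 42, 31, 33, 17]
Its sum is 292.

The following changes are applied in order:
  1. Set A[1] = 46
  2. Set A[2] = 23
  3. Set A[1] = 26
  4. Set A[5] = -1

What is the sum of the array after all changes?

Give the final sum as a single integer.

Answer: 234

Derivation:
Initial sum: 292
Change 1: A[1] 38 -> 46, delta = 8, sum = 300
Change 2: A[2] 37 -> 23, delta = -14, sum = 286
Change 3: A[1] 46 -> 26, delta = -20, sum = 266
Change 4: A[5] 31 -> -1, delta = -32, sum = 234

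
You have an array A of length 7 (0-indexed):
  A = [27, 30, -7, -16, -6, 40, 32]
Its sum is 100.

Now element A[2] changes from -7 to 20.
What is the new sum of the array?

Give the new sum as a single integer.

Answer: 127

Derivation:
Old value at index 2: -7
New value at index 2: 20
Delta = 20 - -7 = 27
New sum = old_sum + delta = 100 + (27) = 127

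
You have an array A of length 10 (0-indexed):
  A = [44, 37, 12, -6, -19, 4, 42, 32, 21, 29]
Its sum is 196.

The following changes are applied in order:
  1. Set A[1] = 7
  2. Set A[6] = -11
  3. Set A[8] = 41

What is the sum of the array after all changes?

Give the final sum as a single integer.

Answer: 133

Derivation:
Initial sum: 196
Change 1: A[1] 37 -> 7, delta = -30, sum = 166
Change 2: A[6] 42 -> -11, delta = -53, sum = 113
Change 3: A[8] 21 -> 41, delta = 20, sum = 133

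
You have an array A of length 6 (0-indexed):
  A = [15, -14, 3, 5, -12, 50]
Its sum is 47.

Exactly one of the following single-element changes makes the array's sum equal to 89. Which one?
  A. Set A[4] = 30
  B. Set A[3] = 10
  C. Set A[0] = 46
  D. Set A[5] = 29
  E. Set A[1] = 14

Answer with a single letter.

Option A: A[4] -12->30, delta=42, new_sum=47+(42)=89 <-- matches target
Option B: A[3] 5->10, delta=5, new_sum=47+(5)=52
Option C: A[0] 15->46, delta=31, new_sum=47+(31)=78
Option D: A[5] 50->29, delta=-21, new_sum=47+(-21)=26
Option E: A[1] -14->14, delta=28, new_sum=47+(28)=75

Answer: A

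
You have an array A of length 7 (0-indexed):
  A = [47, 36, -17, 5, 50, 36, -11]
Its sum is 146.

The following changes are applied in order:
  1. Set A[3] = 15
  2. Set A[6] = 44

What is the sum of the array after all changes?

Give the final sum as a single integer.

Answer: 211

Derivation:
Initial sum: 146
Change 1: A[3] 5 -> 15, delta = 10, sum = 156
Change 2: A[6] -11 -> 44, delta = 55, sum = 211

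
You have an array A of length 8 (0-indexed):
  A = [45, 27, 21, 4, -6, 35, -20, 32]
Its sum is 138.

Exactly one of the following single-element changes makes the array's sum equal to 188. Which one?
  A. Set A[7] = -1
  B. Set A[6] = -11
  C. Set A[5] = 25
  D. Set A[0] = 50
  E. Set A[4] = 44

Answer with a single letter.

Answer: E

Derivation:
Option A: A[7] 32->-1, delta=-33, new_sum=138+(-33)=105
Option B: A[6] -20->-11, delta=9, new_sum=138+(9)=147
Option C: A[5] 35->25, delta=-10, new_sum=138+(-10)=128
Option D: A[0] 45->50, delta=5, new_sum=138+(5)=143
Option E: A[4] -6->44, delta=50, new_sum=138+(50)=188 <-- matches target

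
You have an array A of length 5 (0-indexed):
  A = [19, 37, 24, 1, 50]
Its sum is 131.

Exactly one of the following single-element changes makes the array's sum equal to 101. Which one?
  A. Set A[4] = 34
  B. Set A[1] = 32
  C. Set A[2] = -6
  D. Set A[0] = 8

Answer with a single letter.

Option A: A[4] 50->34, delta=-16, new_sum=131+(-16)=115
Option B: A[1] 37->32, delta=-5, new_sum=131+(-5)=126
Option C: A[2] 24->-6, delta=-30, new_sum=131+(-30)=101 <-- matches target
Option D: A[0] 19->8, delta=-11, new_sum=131+(-11)=120

Answer: C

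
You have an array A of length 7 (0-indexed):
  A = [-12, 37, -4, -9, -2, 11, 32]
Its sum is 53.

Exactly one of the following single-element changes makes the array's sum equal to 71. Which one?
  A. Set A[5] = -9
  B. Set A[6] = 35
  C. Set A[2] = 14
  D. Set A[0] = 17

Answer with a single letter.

Answer: C

Derivation:
Option A: A[5] 11->-9, delta=-20, new_sum=53+(-20)=33
Option B: A[6] 32->35, delta=3, new_sum=53+(3)=56
Option C: A[2] -4->14, delta=18, new_sum=53+(18)=71 <-- matches target
Option D: A[0] -12->17, delta=29, new_sum=53+(29)=82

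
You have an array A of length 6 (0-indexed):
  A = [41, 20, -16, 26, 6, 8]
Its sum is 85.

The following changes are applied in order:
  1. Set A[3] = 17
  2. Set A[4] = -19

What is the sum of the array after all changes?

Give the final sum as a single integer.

Answer: 51

Derivation:
Initial sum: 85
Change 1: A[3] 26 -> 17, delta = -9, sum = 76
Change 2: A[4] 6 -> -19, delta = -25, sum = 51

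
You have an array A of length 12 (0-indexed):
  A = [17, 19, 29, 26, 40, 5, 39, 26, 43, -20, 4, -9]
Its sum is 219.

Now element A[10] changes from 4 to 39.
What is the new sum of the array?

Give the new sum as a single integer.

Answer: 254

Derivation:
Old value at index 10: 4
New value at index 10: 39
Delta = 39 - 4 = 35
New sum = old_sum + delta = 219 + (35) = 254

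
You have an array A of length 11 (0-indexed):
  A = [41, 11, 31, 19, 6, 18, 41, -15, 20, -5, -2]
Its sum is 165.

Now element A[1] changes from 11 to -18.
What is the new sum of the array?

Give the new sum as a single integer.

Answer: 136

Derivation:
Old value at index 1: 11
New value at index 1: -18
Delta = -18 - 11 = -29
New sum = old_sum + delta = 165 + (-29) = 136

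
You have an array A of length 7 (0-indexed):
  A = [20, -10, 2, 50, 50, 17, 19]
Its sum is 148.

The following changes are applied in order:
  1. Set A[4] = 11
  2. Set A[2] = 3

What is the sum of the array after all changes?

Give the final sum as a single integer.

Initial sum: 148
Change 1: A[4] 50 -> 11, delta = -39, sum = 109
Change 2: A[2] 2 -> 3, delta = 1, sum = 110

Answer: 110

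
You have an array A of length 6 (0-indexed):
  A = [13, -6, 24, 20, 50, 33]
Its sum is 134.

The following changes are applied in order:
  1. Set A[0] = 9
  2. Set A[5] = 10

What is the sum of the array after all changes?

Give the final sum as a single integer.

Answer: 107

Derivation:
Initial sum: 134
Change 1: A[0] 13 -> 9, delta = -4, sum = 130
Change 2: A[5] 33 -> 10, delta = -23, sum = 107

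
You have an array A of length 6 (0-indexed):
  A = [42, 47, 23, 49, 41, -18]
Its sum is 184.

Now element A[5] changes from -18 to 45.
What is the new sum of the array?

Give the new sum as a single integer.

Answer: 247

Derivation:
Old value at index 5: -18
New value at index 5: 45
Delta = 45 - -18 = 63
New sum = old_sum + delta = 184 + (63) = 247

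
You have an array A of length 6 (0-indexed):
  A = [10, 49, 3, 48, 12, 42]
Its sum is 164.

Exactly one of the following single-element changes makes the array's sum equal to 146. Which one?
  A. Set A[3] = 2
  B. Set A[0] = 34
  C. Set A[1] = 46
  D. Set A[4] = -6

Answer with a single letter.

Option A: A[3] 48->2, delta=-46, new_sum=164+(-46)=118
Option B: A[0] 10->34, delta=24, new_sum=164+(24)=188
Option C: A[1] 49->46, delta=-3, new_sum=164+(-3)=161
Option D: A[4] 12->-6, delta=-18, new_sum=164+(-18)=146 <-- matches target

Answer: D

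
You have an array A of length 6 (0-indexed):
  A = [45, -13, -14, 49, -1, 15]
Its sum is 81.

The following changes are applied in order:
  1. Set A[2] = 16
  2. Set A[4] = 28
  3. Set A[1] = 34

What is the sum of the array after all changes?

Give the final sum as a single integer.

Initial sum: 81
Change 1: A[2] -14 -> 16, delta = 30, sum = 111
Change 2: A[4] -1 -> 28, delta = 29, sum = 140
Change 3: A[1] -13 -> 34, delta = 47, sum = 187

Answer: 187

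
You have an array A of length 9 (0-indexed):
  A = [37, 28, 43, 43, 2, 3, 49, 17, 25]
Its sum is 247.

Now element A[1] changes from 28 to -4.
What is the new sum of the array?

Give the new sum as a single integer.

Old value at index 1: 28
New value at index 1: -4
Delta = -4 - 28 = -32
New sum = old_sum + delta = 247 + (-32) = 215

Answer: 215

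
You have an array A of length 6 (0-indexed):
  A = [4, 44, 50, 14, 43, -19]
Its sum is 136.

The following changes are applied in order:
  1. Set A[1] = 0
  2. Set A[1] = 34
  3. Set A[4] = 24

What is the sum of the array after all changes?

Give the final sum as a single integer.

Initial sum: 136
Change 1: A[1] 44 -> 0, delta = -44, sum = 92
Change 2: A[1] 0 -> 34, delta = 34, sum = 126
Change 3: A[4] 43 -> 24, delta = -19, sum = 107

Answer: 107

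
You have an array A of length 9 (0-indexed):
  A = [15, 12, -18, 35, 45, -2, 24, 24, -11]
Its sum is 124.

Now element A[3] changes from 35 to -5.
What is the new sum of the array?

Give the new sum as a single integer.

Answer: 84

Derivation:
Old value at index 3: 35
New value at index 3: -5
Delta = -5 - 35 = -40
New sum = old_sum + delta = 124 + (-40) = 84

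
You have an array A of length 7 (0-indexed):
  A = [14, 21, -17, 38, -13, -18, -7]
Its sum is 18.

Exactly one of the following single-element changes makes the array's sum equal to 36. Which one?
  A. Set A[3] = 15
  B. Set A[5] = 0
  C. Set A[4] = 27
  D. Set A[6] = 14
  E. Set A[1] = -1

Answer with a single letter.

Option A: A[3] 38->15, delta=-23, new_sum=18+(-23)=-5
Option B: A[5] -18->0, delta=18, new_sum=18+(18)=36 <-- matches target
Option C: A[4] -13->27, delta=40, new_sum=18+(40)=58
Option D: A[6] -7->14, delta=21, new_sum=18+(21)=39
Option E: A[1] 21->-1, delta=-22, new_sum=18+(-22)=-4

Answer: B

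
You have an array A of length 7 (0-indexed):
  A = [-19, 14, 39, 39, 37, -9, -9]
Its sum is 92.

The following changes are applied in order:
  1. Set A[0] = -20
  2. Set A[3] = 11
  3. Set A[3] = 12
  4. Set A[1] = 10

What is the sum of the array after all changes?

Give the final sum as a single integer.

Answer: 60

Derivation:
Initial sum: 92
Change 1: A[0] -19 -> -20, delta = -1, sum = 91
Change 2: A[3] 39 -> 11, delta = -28, sum = 63
Change 3: A[3] 11 -> 12, delta = 1, sum = 64
Change 4: A[1] 14 -> 10, delta = -4, sum = 60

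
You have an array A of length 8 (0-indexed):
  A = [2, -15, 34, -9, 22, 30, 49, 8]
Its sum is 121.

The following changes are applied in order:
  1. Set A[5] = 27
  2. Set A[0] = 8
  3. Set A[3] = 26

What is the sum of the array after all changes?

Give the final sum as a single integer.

Initial sum: 121
Change 1: A[5] 30 -> 27, delta = -3, sum = 118
Change 2: A[0] 2 -> 8, delta = 6, sum = 124
Change 3: A[3] -9 -> 26, delta = 35, sum = 159

Answer: 159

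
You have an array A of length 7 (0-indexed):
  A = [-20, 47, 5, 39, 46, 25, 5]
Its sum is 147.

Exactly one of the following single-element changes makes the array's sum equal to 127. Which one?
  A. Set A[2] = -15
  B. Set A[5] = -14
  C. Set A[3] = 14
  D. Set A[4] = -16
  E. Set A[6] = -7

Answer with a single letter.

Option A: A[2] 5->-15, delta=-20, new_sum=147+(-20)=127 <-- matches target
Option B: A[5] 25->-14, delta=-39, new_sum=147+(-39)=108
Option C: A[3] 39->14, delta=-25, new_sum=147+(-25)=122
Option D: A[4] 46->-16, delta=-62, new_sum=147+(-62)=85
Option E: A[6] 5->-7, delta=-12, new_sum=147+(-12)=135

Answer: A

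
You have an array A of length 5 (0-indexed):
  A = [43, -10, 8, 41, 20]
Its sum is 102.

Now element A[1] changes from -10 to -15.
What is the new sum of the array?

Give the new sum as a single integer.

Old value at index 1: -10
New value at index 1: -15
Delta = -15 - -10 = -5
New sum = old_sum + delta = 102 + (-5) = 97

Answer: 97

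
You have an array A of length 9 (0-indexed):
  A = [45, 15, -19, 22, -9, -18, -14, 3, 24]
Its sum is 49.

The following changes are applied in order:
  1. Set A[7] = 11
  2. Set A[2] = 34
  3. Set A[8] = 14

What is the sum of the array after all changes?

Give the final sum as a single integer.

Initial sum: 49
Change 1: A[7] 3 -> 11, delta = 8, sum = 57
Change 2: A[2] -19 -> 34, delta = 53, sum = 110
Change 3: A[8] 24 -> 14, delta = -10, sum = 100

Answer: 100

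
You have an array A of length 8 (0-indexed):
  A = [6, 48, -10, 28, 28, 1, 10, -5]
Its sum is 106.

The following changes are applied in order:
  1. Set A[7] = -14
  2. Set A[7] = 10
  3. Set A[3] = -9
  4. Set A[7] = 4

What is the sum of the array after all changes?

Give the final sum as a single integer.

Initial sum: 106
Change 1: A[7] -5 -> -14, delta = -9, sum = 97
Change 2: A[7] -14 -> 10, delta = 24, sum = 121
Change 3: A[3] 28 -> -9, delta = -37, sum = 84
Change 4: A[7] 10 -> 4, delta = -6, sum = 78

Answer: 78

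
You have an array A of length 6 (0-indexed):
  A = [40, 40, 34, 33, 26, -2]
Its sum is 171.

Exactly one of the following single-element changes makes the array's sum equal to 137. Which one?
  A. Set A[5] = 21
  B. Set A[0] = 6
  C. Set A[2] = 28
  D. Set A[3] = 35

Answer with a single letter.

Answer: B

Derivation:
Option A: A[5] -2->21, delta=23, new_sum=171+(23)=194
Option B: A[0] 40->6, delta=-34, new_sum=171+(-34)=137 <-- matches target
Option C: A[2] 34->28, delta=-6, new_sum=171+(-6)=165
Option D: A[3] 33->35, delta=2, new_sum=171+(2)=173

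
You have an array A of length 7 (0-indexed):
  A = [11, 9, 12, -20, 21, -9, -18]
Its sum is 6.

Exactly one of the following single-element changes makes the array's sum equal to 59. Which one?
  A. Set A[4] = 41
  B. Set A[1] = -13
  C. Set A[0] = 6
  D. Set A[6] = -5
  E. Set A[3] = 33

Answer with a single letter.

Option A: A[4] 21->41, delta=20, new_sum=6+(20)=26
Option B: A[1] 9->-13, delta=-22, new_sum=6+(-22)=-16
Option C: A[0] 11->6, delta=-5, new_sum=6+(-5)=1
Option D: A[6] -18->-5, delta=13, new_sum=6+(13)=19
Option E: A[3] -20->33, delta=53, new_sum=6+(53)=59 <-- matches target

Answer: E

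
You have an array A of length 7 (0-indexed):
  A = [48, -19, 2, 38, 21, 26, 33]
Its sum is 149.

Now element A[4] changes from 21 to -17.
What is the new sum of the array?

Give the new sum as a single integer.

Old value at index 4: 21
New value at index 4: -17
Delta = -17 - 21 = -38
New sum = old_sum + delta = 149 + (-38) = 111

Answer: 111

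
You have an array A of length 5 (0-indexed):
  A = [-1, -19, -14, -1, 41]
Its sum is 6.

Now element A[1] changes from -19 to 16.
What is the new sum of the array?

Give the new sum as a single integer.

Old value at index 1: -19
New value at index 1: 16
Delta = 16 - -19 = 35
New sum = old_sum + delta = 6 + (35) = 41

Answer: 41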